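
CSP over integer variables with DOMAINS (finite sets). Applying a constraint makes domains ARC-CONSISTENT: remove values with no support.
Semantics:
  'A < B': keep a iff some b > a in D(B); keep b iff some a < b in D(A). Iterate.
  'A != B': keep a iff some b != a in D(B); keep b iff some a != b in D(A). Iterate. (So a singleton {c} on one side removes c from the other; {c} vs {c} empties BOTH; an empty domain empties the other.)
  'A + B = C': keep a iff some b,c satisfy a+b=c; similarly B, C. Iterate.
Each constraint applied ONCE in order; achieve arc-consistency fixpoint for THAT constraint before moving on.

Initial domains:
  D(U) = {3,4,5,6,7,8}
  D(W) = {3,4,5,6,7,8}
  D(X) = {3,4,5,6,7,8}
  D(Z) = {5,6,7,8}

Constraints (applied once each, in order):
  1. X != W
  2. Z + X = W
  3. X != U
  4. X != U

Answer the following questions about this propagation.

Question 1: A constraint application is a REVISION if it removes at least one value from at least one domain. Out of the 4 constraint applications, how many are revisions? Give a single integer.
Answer: 2

Derivation:
Constraint 1 (X != W) on D(X)={3,4,5,6,7,8} D(W)={3,4,5,6,7,8}: no change => not a revision
Constraint 2 (Z + X = W) on D(Z)={5,6,7,8} D(X)={3,4,5,6,7,8} D(W)={3,4,5,6,7,8}: Z {5,6,7,8}->{5}; X {3,4,5,6,7,8}->{3}; W {3,4,5,6,7,8}->{8} => REVISION
Constraint 3 (X != U) on D(X)={3} D(U)={3,4,5,6,7,8}: U {3,4,5,6,7,8}->{4,5,6,7,8} => REVISION
Constraint 4 (X != U) on D(X)={3} D(U)={4,5,6,7,8}: no change => not a revision
Total revisions = 2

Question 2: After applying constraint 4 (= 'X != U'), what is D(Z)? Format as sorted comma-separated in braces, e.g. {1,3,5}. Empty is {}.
Constraint 1 (X != W) on D(X)={3,4,5,6,7,8} D(W)={3,4,5,6,7,8}: no change
Constraint 2 (Z + X = W) on D(Z)={5,6,7,8} D(X)={3,4,5,6,7,8} D(W)={3,4,5,6,7,8}: Z {5,6,7,8}->{5}; X {3,4,5,6,7,8}->{3}; W {3,4,5,6,7,8}->{8}
Constraint 3 (X != U) on D(X)={3} D(U)={3,4,5,6,7,8}: U {3,4,5,6,7,8}->{4,5,6,7,8}
Constraint 4 (X != U) on D(X)={3} D(U)={4,5,6,7,8}: no change
So after constraint 4: D(Z) = {5}

Answer: {5}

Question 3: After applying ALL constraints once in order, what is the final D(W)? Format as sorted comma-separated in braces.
Constraint 1 (X != W) on D(X)={3,4,5,6,7,8} D(W)={3,4,5,6,7,8}: no change
Constraint 2 (Z + X = W) on D(Z)={5,6,7,8} D(X)={3,4,5,6,7,8} D(W)={3,4,5,6,7,8}: Z {5,6,7,8}->{5}; X {3,4,5,6,7,8}->{3}; W {3,4,5,6,7,8}->{8}
Constraint 3 (X != U) on D(X)={3} D(U)={3,4,5,6,7,8}: U {3,4,5,6,7,8}->{4,5,6,7,8}
Constraint 4 (X != U) on D(X)={3} D(U)={4,5,6,7,8}: no change
So after all 4 constraints: D(W) = {8}

Answer: {8}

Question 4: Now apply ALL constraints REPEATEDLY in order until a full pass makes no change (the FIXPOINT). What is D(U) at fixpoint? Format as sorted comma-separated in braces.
Answer: {4,5,6,7,8}

Derivation:
pass 0 (initial): D(U)={3,4,5,6,7,8}
pass 1: U {3,4,5,6,7,8}->{4,5,6,7,8}; W {3,4,5,6,7,8}->{8}; X {3,4,5,6,7,8}->{3}; Z {5,6,7,8}->{5}
pass 2: no change
Fixpoint after 2 passes: D(U) = {4,5,6,7,8}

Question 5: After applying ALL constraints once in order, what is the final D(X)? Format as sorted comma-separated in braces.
Constraint 1 (X != W) on D(X)={3,4,5,6,7,8} D(W)={3,4,5,6,7,8}: no change
Constraint 2 (Z + X = W) on D(Z)={5,6,7,8} D(X)={3,4,5,6,7,8} D(W)={3,4,5,6,7,8}: Z {5,6,7,8}->{5}; X {3,4,5,6,7,8}->{3}; W {3,4,5,6,7,8}->{8}
Constraint 3 (X != U) on D(X)={3} D(U)={3,4,5,6,7,8}: U {3,4,5,6,7,8}->{4,5,6,7,8}
Constraint 4 (X != U) on D(X)={3} D(U)={4,5,6,7,8}: no change
So after all 4 constraints: D(X) = {3}

Answer: {3}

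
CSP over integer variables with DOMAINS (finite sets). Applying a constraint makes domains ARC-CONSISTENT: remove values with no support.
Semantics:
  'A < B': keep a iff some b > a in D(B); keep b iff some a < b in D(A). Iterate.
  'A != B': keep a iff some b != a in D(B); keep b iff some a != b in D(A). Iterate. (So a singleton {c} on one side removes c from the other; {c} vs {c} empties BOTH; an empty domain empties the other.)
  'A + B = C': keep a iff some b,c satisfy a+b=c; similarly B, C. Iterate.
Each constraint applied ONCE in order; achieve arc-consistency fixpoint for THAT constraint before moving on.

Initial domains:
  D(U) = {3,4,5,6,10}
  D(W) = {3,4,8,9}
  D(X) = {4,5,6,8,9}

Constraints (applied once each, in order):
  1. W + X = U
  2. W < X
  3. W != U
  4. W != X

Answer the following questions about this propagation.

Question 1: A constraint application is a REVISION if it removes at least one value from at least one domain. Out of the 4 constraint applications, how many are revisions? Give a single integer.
Constraint 1 (W + X = U) on D(W)={3,4,8,9} D(X)={4,5,6,8,9} D(U)={3,4,5,6,10}: W {3,4,8,9}->{4}; X {4,5,6,8,9}->{6}; U {3,4,5,6,10}->{10} => REVISION
Constraint 2 (W < X) on D(W)={4} D(X)={6}: no change => not a revision
Constraint 3 (W != U) on D(W)={4} D(U)={10}: no change => not a revision
Constraint 4 (W != X) on D(W)={4} D(X)={6}: no change => not a revision
Total revisions = 1

Answer: 1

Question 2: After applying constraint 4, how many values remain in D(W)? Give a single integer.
Answer: 1

Derivation:
Constraint 1 (W + X = U) on D(W)={3,4,8,9} D(X)={4,5,6,8,9} D(U)={3,4,5,6,10}: W {3,4,8,9}->{4}; X {4,5,6,8,9}->{6}; U {3,4,5,6,10}->{10}
Constraint 2 (W < X) on D(W)={4} D(X)={6}: no change
Constraint 3 (W != U) on D(W)={4} D(U)={10}: no change
Constraint 4 (W != X) on D(W)={4} D(X)={6}: no change
So after constraint 4: D(W)={4}, size = 1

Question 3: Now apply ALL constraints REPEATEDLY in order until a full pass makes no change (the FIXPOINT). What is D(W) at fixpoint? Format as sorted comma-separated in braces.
pass 0 (initial): D(W)={3,4,8,9}
pass 1: U {3,4,5,6,10}->{10}; W {3,4,8,9}->{4}; X {4,5,6,8,9}->{6}
pass 2: no change
Fixpoint after 2 passes: D(W) = {4}

Answer: {4}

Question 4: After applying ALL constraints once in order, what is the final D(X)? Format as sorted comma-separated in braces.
Constraint 1 (W + X = U) on D(W)={3,4,8,9} D(X)={4,5,6,8,9} D(U)={3,4,5,6,10}: W {3,4,8,9}->{4}; X {4,5,6,8,9}->{6}; U {3,4,5,6,10}->{10}
Constraint 2 (W < X) on D(W)={4} D(X)={6}: no change
Constraint 3 (W != U) on D(W)={4} D(U)={10}: no change
Constraint 4 (W != X) on D(W)={4} D(X)={6}: no change
So after all 4 constraints: D(X) = {6}

Answer: {6}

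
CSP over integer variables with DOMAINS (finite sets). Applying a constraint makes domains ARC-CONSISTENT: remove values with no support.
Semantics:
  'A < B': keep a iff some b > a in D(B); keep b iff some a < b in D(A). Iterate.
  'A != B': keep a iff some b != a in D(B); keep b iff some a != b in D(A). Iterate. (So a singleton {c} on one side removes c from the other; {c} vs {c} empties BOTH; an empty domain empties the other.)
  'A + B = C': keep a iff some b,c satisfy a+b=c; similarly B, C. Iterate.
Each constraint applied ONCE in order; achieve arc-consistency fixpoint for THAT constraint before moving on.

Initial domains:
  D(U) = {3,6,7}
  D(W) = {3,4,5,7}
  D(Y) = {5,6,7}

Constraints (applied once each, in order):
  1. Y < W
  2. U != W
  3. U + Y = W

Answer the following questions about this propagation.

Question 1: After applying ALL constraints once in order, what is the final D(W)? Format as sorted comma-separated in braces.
Answer: {}

Derivation:
Constraint 1 (Y < W) on D(Y)={5,6,7} D(W)={3,4,5,7}: Y {5,6,7}->{5,6}; W {3,4,5,7}->{7}
Constraint 2 (U != W) on D(U)={3,6,7} D(W)={7}: U {3,6,7}->{3,6}
Constraint 3 (U + Y = W) on D(U)={3,6} D(Y)={5,6} D(W)={7}: U {3,6}->{}; Y {5,6}->{}; W {7}->{}
So after all 3 constraints: D(W) = {}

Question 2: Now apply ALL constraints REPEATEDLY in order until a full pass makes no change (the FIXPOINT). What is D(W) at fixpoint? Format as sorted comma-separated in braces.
pass 0 (initial): D(W)={3,4,5,7}
pass 1: U {3,6,7}->{}; W {3,4,5,7}->{}; Y {5,6,7}->{}
pass 2: no change
Fixpoint after 2 passes: D(W) = {}

Answer: {}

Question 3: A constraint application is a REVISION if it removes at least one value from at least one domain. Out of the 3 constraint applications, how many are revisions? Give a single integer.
Answer: 3

Derivation:
Constraint 1 (Y < W) on D(Y)={5,6,7} D(W)={3,4,5,7}: Y {5,6,7}->{5,6}; W {3,4,5,7}->{7} => REVISION
Constraint 2 (U != W) on D(U)={3,6,7} D(W)={7}: U {3,6,7}->{3,6} => REVISION
Constraint 3 (U + Y = W) on D(U)={3,6} D(Y)={5,6} D(W)={7}: U {3,6}->{}; Y {5,6}->{}; W {7}->{} => REVISION
Total revisions = 3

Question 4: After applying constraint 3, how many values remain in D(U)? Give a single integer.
Constraint 1 (Y < W) on D(Y)={5,6,7} D(W)={3,4,5,7}: Y {5,6,7}->{5,6}; W {3,4,5,7}->{7}
Constraint 2 (U != W) on D(U)={3,6,7} D(W)={7}: U {3,6,7}->{3,6}
Constraint 3 (U + Y = W) on D(U)={3,6} D(Y)={5,6} D(W)={7}: U {3,6}->{}; Y {5,6}->{}; W {7}->{}
So after constraint 3: D(U)={}, size = 0

Answer: 0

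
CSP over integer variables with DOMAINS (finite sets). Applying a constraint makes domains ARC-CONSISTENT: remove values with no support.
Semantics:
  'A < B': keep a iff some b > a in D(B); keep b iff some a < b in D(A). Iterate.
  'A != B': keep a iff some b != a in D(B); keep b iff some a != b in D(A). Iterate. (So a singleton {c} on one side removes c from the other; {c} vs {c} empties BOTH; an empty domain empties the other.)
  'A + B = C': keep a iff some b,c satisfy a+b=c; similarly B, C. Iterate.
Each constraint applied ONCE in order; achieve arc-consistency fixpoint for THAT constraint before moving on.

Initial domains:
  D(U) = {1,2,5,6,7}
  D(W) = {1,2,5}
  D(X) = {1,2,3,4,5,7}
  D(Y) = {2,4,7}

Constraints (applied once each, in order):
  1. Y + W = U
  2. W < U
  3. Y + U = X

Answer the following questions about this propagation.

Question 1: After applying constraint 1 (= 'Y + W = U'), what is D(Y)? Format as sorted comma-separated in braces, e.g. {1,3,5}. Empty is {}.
Constraint 1 (Y + W = U) on D(Y)={2,4,7} D(W)={1,2,5} D(U)={1,2,5,6,7}: Y {2,4,7}->{2,4}; U {1,2,5,6,7}->{5,6,7}
So after constraint 1: D(Y) = {2,4}

Answer: {2,4}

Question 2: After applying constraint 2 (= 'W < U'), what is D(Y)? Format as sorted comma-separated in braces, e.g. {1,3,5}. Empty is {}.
Constraint 1 (Y + W = U) on D(Y)={2,4,7} D(W)={1,2,5} D(U)={1,2,5,6,7}: Y {2,4,7}->{2,4}; U {1,2,5,6,7}->{5,6,7}
Constraint 2 (W < U) on D(W)={1,2,5} D(U)={5,6,7}: no change
So after constraint 2: D(Y) = {2,4}

Answer: {2,4}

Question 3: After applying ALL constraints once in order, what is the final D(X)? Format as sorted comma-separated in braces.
Constraint 1 (Y + W = U) on D(Y)={2,4,7} D(W)={1,2,5} D(U)={1,2,5,6,7}: Y {2,4,7}->{2,4}; U {1,2,5,6,7}->{5,6,7}
Constraint 2 (W < U) on D(W)={1,2,5} D(U)={5,6,7}: no change
Constraint 3 (Y + U = X) on D(Y)={2,4} D(U)={5,6,7} D(X)={1,2,3,4,5,7}: Y {2,4}->{2}; U {5,6,7}->{5}; X {1,2,3,4,5,7}->{7}
So after all 3 constraints: D(X) = {7}

Answer: {7}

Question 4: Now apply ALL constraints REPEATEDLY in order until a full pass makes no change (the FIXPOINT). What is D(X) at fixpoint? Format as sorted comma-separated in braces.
pass 0 (initial): D(X)={1,2,3,4,5,7}
pass 1: U {1,2,5,6,7}->{5}; X {1,2,3,4,5,7}->{7}; Y {2,4,7}->{2}
pass 2: U {5}->{}; W {1,2,5}->{}; X {7}->{}; Y {2}->{}
pass 3: no change
Fixpoint after 3 passes: D(X) = {}

Answer: {}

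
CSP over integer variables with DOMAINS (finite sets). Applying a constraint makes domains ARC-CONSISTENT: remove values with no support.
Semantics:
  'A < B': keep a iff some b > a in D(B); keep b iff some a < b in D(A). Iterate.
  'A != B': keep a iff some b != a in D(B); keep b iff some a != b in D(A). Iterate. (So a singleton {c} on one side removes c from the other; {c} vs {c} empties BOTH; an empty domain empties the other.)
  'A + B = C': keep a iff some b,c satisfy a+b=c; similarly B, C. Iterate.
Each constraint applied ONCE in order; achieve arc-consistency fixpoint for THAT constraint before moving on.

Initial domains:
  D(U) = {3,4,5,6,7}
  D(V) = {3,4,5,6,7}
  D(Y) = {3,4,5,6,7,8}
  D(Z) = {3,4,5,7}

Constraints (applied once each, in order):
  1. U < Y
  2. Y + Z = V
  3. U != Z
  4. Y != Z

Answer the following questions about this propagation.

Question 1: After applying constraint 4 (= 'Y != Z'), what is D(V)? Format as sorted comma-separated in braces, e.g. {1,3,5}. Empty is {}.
Constraint 1 (U < Y) on D(U)={3,4,5,6,7} D(Y)={3,4,5,6,7,8}: Y {3,4,5,6,7,8}->{4,5,6,7,8}
Constraint 2 (Y + Z = V) on D(Y)={4,5,6,7,8} D(Z)={3,4,5,7} D(V)={3,4,5,6,7}: Y {4,5,6,7,8}->{4}; Z {3,4,5,7}->{3}; V {3,4,5,6,7}->{7}
Constraint 3 (U != Z) on D(U)={3,4,5,6,7} D(Z)={3}: U {3,4,5,6,7}->{4,5,6,7}
Constraint 4 (Y != Z) on D(Y)={4} D(Z)={3}: no change
So after constraint 4: D(V) = {7}

Answer: {7}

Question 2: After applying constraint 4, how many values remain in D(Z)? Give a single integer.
Constraint 1 (U < Y) on D(U)={3,4,5,6,7} D(Y)={3,4,5,6,7,8}: Y {3,4,5,6,7,8}->{4,5,6,7,8}
Constraint 2 (Y + Z = V) on D(Y)={4,5,6,7,8} D(Z)={3,4,5,7} D(V)={3,4,5,6,7}: Y {4,5,6,7,8}->{4}; Z {3,4,5,7}->{3}; V {3,4,5,6,7}->{7}
Constraint 3 (U != Z) on D(U)={3,4,5,6,7} D(Z)={3}: U {3,4,5,6,7}->{4,5,6,7}
Constraint 4 (Y != Z) on D(Y)={4} D(Z)={3}: no change
So after constraint 4: D(Z)={3}, size = 1

Answer: 1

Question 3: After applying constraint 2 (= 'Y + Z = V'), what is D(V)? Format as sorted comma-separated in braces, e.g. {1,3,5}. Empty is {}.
Constraint 1 (U < Y) on D(U)={3,4,5,6,7} D(Y)={3,4,5,6,7,8}: Y {3,4,5,6,7,8}->{4,5,6,7,8}
Constraint 2 (Y + Z = V) on D(Y)={4,5,6,7,8} D(Z)={3,4,5,7} D(V)={3,4,5,6,7}: Y {4,5,6,7,8}->{4}; Z {3,4,5,7}->{3}; V {3,4,5,6,7}->{7}
So after constraint 2: D(V) = {7}

Answer: {7}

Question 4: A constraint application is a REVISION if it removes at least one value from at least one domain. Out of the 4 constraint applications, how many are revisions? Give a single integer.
Constraint 1 (U < Y) on D(U)={3,4,5,6,7} D(Y)={3,4,5,6,7,8}: Y {3,4,5,6,7,8}->{4,5,6,7,8} => REVISION
Constraint 2 (Y + Z = V) on D(Y)={4,5,6,7,8} D(Z)={3,4,5,7} D(V)={3,4,5,6,7}: Y {4,5,6,7,8}->{4}; Z {3,4,5,7}->{3}; V {3,4,5,6,7}->{7} => REVISION
Constraint 3 (U != Z) on D(U)={3,4,5,6,7} D(Z)={3}: U {3,4,5,6,7}->{4,5,6,7} => REVISION
Constraint 4 (Y != Z) on D(Y)={4} D(Z)={3}: no change => not a revision
Total revisions = 3

Answer: 3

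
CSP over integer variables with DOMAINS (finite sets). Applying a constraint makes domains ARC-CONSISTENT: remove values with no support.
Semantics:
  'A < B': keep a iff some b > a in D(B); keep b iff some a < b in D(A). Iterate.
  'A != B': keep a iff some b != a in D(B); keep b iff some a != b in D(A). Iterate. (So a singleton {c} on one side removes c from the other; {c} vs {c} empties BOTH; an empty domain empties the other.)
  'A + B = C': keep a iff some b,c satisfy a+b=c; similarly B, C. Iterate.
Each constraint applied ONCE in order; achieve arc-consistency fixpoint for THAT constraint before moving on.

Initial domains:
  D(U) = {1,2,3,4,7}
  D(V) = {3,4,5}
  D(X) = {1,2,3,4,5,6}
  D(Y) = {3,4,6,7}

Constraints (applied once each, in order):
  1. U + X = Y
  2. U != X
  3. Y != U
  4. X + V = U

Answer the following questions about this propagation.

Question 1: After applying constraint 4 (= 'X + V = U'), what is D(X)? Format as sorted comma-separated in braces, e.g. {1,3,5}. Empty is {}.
Constraint 1 (U + X = Y) on D(U)={1,2,3,4,7} D(X)={1,2,3,4,5,6} D(Y)={3,4,6,7}: U {1,2,3,4,7}->{1,2,3,4}
Constraint 2 (U != X) on D(U)={1,2,3,4} D(X)={1,2,3,4,5,6}: no change
Constraint 3 (Y != U) on D(Y)={3,4,6,7} D(U)={1,2,3,4}: no change
Constraint 4 (X + V = U) on D(X)={1,2,3,4,5,6} D(V)={3,4,5} D(U)={1,2,3,4}: X {1,2,3,4,5,6}->{1}; V {3,4,5}->{3}; U {1,2,3,4}->{4}
So after constraint 4: D(X) = {1}

Answer: {1}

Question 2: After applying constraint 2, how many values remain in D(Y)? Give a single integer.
Constraint 1 (U + X = Y) on D(U)={1,2,3,4,7} D(X)={1,2,3,4,5,6} D(Y)={3,4,6,7}: U {1,2,3,4,7}->{1,2,3,4}
Constraint 2 (U != X) on D(U)={1,2,3,4} D(X)={1,2,3,4,5,6}: no change
So after constraint 2: D(Y)={3,4,6,7}, size = 4

Answer: 4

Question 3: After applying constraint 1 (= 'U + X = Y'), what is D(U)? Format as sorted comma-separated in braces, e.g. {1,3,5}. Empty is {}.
Constraint 1 (U + X = Y) on D(U)={1,2,3,4,7} D(X)={1,2,3,4,5,6} D(Y)={3,4,6,7}: U {1,2,3,4,7}->{1,2,3,4}
So after constraint 1: D(U) = {1,2,3,4}

Answer: {1,2,3,4}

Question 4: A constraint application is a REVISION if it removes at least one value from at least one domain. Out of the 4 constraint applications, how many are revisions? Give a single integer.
Answer: 2

Derivation:
Constraint 1 (U + X = Y) on D(U)={1,2,3,4,7} D(X)={1,2,3,4,5,6} D(Y)={3,4,6,7}: U {1,2,3,4,7}->{1,2,3,4} => REVISION
Constraint 2 (U != X) on D(U)={1,2,3,4} D(X)={1,2,3,4,5,6}: no change => not a revision
Constraint 3 (Y != U) on D(Y)={3,4,6,7} D(U)={1,2,3,4}: no change => not a revision
Constraint 4 (X + V = U) on D(X)={1,2,3,4,5,6} D(V)={3,4,5} D(U)={1,2,3,4}: X {1,2,3,4,5,6}->{1}; V {3,4,5}->{3}; U {1,2,3,4}->{4} => REVISION
Total revisions = 2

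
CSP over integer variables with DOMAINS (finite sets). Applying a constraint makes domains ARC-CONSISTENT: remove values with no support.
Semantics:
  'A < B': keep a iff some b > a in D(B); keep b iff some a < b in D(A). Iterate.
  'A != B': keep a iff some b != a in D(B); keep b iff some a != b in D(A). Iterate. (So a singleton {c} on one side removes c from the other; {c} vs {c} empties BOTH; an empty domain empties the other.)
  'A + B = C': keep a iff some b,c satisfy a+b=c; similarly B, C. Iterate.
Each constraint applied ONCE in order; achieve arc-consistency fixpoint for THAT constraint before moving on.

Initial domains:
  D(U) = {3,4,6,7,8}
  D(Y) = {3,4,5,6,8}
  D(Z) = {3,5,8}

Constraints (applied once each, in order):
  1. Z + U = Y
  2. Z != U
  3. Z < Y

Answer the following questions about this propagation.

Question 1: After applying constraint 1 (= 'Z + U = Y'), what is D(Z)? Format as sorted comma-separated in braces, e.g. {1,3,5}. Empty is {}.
Answer: {3,5}

Derivation:
Constraint 1 (Z + U = Y) on D(Z)={3,5,8} D(U)={3,4,6,7,8} D(Y)={3,4,5,6,8}: Z {3,5,8}->{3,5}; U {3,4,6,7,8}->{3}; Y {3,4,5,6,8}->{6,8}
So after constraint 1: D(Z) = {3,5}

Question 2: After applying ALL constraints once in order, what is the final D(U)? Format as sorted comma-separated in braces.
Constraint 1 (Z + U = Y) on D(Z)={3,5,8} D(U)={3,4,6,7,8} D(Y)={3,4,5,6,8}: Z {3,5,8}->{3,5}; U {3,4,6,7,8}->{3}; Y {3,4,5,6,8}->{6,8}
Constraint 2 (Z != U) on D(Z)={3,5} D(U)={3}: Z {3,5}->{5}
Constraint 3 (Z < Y) on D(Z)={5} D(Y)={6,8}: no change
So after all 3 constraints: D(U) = {3}

Answer: {3}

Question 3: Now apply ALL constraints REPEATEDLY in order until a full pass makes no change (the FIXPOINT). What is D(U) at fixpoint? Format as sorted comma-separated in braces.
pass 0 (initial): D(U)={3,4,6,7,8}
pass 1: U {3,4,6,7,8}->{3}; Y {3,4,5,6,8}->{6,8}; Z {3,5,8}->{5}
pass 2: Y {6,8}->{8}
pass 3: no change
Fixpoint after 3 passes: D(U) = {3}

Answer: {3}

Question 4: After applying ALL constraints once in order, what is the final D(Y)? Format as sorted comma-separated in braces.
Constraint 1 (Z + U = Y) on D(Z)={3,5,8} D(U)={3,4,6,7,8} D(Y)={3,4,5,6,8}: Z {3,5,8}->{3,5}; U {3,4,6,7,8}->{3}; Y {3,4,5,6,8}->{6,8}
Constraint 2 (Z != U) on D(Z)={3,5} D(U)={3}: Z {3,5}->{5}
Constraint 3 (Z < Y) on D(Z)={5} D(Y)={6,8}: no change
So after all 3 constraints: D(Y) = {6,8}

Answer: {6,8}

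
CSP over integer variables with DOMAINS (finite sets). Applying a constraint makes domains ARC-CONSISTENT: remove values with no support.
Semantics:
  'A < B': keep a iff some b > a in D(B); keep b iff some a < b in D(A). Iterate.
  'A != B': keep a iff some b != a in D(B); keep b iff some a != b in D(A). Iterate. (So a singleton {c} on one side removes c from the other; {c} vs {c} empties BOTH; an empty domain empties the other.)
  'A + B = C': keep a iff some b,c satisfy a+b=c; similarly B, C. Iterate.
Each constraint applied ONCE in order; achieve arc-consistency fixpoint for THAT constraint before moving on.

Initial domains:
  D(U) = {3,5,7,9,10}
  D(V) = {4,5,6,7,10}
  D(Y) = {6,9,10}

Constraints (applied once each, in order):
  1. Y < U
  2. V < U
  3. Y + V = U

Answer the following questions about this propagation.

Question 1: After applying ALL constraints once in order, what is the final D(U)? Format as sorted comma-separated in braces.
Constraint 1 (Y < U) on D(Y)={6,9,10} D(U)={3,5,7,9,10}: Y {6,9,10}->{6,9}; U {3,5,7,9,10}->{7,9,10}
Constraint 2 (V < U) on D(V)={4,5,6,7,10} D(U)={7,9,10}: V {4,5,6,7,10}->{4,5,6,7}
Constraint 3 (Y + V = U) on D(Y)={6,9} D(V)={4,5,6,7} D(U)={7,9,10}: Y {6,9}->{6}; V {4,5,6,7}->{4}; U {7,9,10}->{10}
So after all 3 constraints: D(U) = {10}

Answer: {10}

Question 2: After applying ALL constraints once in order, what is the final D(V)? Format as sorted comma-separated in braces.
Constraint 1 (Y < U) on D(Y)={6,9,10} D(U)={3,5,7,9,10}: Y {6,9,10}->{6,9}; U {3,5,7,9,10}->{7,9,10}
Constraint 2 (V < U) on D(V)={4,5,6,7,10} D(U)={7,9,10}: V {4,5,6,7,10}->{4,5,6,7}
Constraint 3 (Y + V = U) on D(Y)={6,9} D(V)={4,5,6,7} D(U)={7,9,10}: Y {6,9}->{6}; V {4,5,6,7}->{4}; U {7,9,10}->{10}
So after all 3 constraints: D(V) = {4}

Answer: {4}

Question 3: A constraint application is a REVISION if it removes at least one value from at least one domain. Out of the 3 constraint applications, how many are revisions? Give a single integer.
Constraint 1 (Y < U) on D(Y)={6,9,10} D(U)={3,5,7,9,10}: Y {6,9,10}->{6,9}; U {3,5,7,9,10}->{7,9,10} => REVISION
Constraint 2 (V < U) on D(V)={4,5,6,7,10} D(U)={7,9,10}: V {4,5,6,7,10}->{4,5,6,7} => REVISION
Constraint 3 (Y + V = U) on D(Y)={6,9} D(V)={4,5,6,7} D(U)={7,9,10}: Y {6,9}->{6}; V {4,5,6,7}->{4}; U {7,9,10}->{10} => REVISION
Total revisions = 3

Answer: 3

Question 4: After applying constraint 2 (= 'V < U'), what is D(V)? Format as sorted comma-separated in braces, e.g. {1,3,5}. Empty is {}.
Constraint 1 (Y < U) on D(Y)={6,9,10} D(U)={3,5,7,9,10}: Y {6,9,10}->{6,9}; U {3,5,7,9,10}->{7,9,10}
Constraint 2 (V < U) on D(V)={4,5,6,7,10} D(U)={7,9,10}: V {4,5,6,7,10}->{4,5,6,7}
So after constraint 2: D(V) = {4,5,6,7}

Answer: {4,5,6,7}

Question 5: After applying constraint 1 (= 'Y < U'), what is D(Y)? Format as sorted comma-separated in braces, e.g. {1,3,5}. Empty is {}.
Answer: {6,9}

Derivation:
Constraint 1 (Y < U) on D(Y)={6,9,10} D(U)={3,5,7,9,10}: Y {6,9,10}->{6,9}; U {3,5,7,9,10}->{7,9,10}
So after constraint 1: D(Y) = {6,9}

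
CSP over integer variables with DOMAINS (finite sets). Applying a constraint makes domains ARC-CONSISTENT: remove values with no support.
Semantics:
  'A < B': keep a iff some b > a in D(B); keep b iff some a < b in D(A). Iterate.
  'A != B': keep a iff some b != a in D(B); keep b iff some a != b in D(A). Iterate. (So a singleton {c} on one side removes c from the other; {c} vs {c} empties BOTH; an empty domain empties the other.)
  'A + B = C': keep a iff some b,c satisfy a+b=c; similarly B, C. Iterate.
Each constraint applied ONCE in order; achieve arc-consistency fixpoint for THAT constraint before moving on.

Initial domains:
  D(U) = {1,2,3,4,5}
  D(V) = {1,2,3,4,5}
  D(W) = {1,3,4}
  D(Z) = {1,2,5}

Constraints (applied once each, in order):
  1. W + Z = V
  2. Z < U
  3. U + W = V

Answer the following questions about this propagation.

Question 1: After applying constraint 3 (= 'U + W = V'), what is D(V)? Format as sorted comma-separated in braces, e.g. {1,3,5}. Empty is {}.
Answer: {3,4,5}

Derivation:
Constraint 1 (W + Z = V) on D(W)={1,3,4} D(Z)={1,2,5} D(V)={1,2,3,4,5}: Z {1,2,5}->{1,2}; V {1,2,3,4,5}->{2,3,4,5}
Constraint 2 (Z < U) on D(Z)={1,2} D(U)={1,2,3,4,5}: U {1,2,3,4,5}->{2,3,4,5}
Constraint 3 (U + W = V) on D(U)={2,3,4,5} D(W)={1,3,4} D(V)={2,3,4,5}: U {2,3,4,5}->{2,3,4}; W {1,3,4}->{1,3}; V {2,3,4,5}->{3,4,5}
So after constraint 3: D(V) = {3,4,5}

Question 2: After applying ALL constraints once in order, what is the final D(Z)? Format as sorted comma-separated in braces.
Constraint 1 (W + Z = V) on D(W)={1,3,4} D(Z)={1,2,5} D(V)={1,2,3,4,5}: Z {1,2,5}->{1,2}; V {1,2,3,4,5}->{2,3,4,5}
Constraint 2 (Z < U) on D(Z)={1,2} D(U)={1,2,3,4,5}: U {1,2,3,4,5}->{2,3,4,5}
Constraint 3 (U + W = V) on D(U)={2,3,4,5} D(W)={1,3,4} D(V)={2,3,4,5}: U {2,3,4,5}->{2,3,4}; W {1,3,4}->{1,3}; V {2,3,4,5}->{3,4,5}
So after all 3 constraints: D(Z) = {1,2}

Answer: {1,2}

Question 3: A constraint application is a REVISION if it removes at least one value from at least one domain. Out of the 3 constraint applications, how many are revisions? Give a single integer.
Answer: 3

Derivation:
Constraint 1 (W + Z = V) on D(W)={1,3,4} D(Z)={1,2,5} D(V)={1,2,3,4,5}: Z {1,2,5}->{1,2}; V {1,2,3,4,5}->{2,3,4,5} => REVISION
Constraint 2 (Z < U) on D(Z)={1,2} D(U)={1,2,3,4,5}: U {1,2,3,4,5}->{2,3,4,5} => REVISION
Constraint 3 (U + W = V) on D(U)={2,3,4,5} D(W)={1,3,4} D(V)={2,3,4,5}: U {2,3,4,5}->{2,3,4}; W {1,3,4}->{1,3}; V {2,3,4,5}->{3,4,5} => REVISION
Total revisions = 3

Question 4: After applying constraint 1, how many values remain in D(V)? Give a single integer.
Constraint 1 (W + Z = V) on D(W)={1,3,4} D(Z)={1,2,5} D(V)={1,2,3,4,5}: Z {1,2,5}->{1,2}; V {1,2,3,4,5}->{2,3,4,5}
So after constraint 1: D(V)={2,3,4,5}, size = 4

Answer: 4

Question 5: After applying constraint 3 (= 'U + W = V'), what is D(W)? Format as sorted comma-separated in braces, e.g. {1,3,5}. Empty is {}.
Answer: {1,3}

Derivation:
Constraint 1 (W + Z = V) on D(W)={1,3,4} D(Z)={1,2,5} D(V)={1,2,3,4,5}: Z {1,2,5}->{1,2}; V {1,2,3,4,5}->{2,3,4,5}
Constraint 2 (Z < U) on D(Z)={1,2} D(U)={1,2,3,4,5}: U {1,2,3,4,5}->{2,3,4,5}
Constraint 3 (U + W = V) on D(U)={2,3,4,5} D(W)={1,3,4} D(V)={2,3,4,5}: U {2,3,4,5}->{2,3,4}; W {1,3,4}->{1,3}; V {2,3,4,5}->{3,4,5}
So after constraint 3: D(W) = {1,3}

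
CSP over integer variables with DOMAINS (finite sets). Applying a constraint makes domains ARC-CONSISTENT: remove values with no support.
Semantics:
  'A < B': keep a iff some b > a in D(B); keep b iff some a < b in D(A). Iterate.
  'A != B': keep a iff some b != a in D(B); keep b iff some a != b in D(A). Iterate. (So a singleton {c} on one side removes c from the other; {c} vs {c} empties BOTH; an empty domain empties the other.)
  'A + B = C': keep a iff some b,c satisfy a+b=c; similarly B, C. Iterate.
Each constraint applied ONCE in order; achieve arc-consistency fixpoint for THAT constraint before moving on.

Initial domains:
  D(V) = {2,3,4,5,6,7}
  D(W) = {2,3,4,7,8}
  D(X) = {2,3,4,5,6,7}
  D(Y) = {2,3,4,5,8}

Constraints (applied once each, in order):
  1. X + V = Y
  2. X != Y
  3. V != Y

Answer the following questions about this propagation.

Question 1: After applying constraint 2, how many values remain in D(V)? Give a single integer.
Answer: 5

Derivation:
Constraint 1 (X + V = Y) on D(X)={2,3,4,5,6,7} D(V)={2,3,4,5,6,7} D(Y)={2,3,4,5,8}: X {2,3,4,5,6,7}->{2,3,4,5,6}; V {2,3,4,5,6,7}->{2,3,4,5,6}; Y {2,3,4,5,8}->{4,5,8}
Constraint 2 (X != Y) on D(X)={2,3,4,5,6} D(Y)={4,5,8}: no change
So after constraint 2: D(V)={2,3,4,5,6}, size = 5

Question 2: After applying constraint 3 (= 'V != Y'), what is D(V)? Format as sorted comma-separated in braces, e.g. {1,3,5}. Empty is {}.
Answer: {2,3,4,5,6}

Derivation:
Constraint 1 (X + V = Y) on D(X)={2,3,4,5,6,7} D(V)={2,3,4,5,6,7} D(Y)={2,3,4,5,8}: X {2,3,4,5,6,7}->{2,3,4,5,6}; V {2,3,4,5,6,7}->{2,3,4,5,6}; Y {2,3,4,5,8}->{4,5,8}
Constraint 2 (X != Y) on D(X)={2,3,4,5,6} D(Y)={4,5,8}: no change
Constraint 3 (V != Y) on D(V)={2,3,4,5,6} D(Y)={4,5,8}: no change
So after constraint 3: D(V) = {2,3,4,5,6}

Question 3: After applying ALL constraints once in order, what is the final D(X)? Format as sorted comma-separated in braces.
Constraint 1 (X + V = Y) on D(X)={2,3,4,5,6,7} D(V)={2,3,4,5,6,7} D(Y)={2,3,4,5,8}: X {2,3,4,5,6,7}->{2,3,4,5,6}; V {2,3,4,5,6,7}->{2,3,4,5,6}; Y {2,3,4,5,8}->{4,5,8}
Constraint 2 (X != Y) on D(X)={2,3,4,5,6} D(Y)={4,5,8}: no change
Constraint 3 (V != Y) on D(V)={2,3,4,5,6} D(Y)={4,5,8}: no change
So after all 3 constraints: D(X) = {2,3,4,5,6}

Answer: {2,3,4,5,6}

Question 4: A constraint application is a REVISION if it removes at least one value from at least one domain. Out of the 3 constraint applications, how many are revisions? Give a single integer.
Answer: 1

Derivation:
Constraint 1 (X + V = Y) on D(X)={2,3,4,5,6,7} D(V)={2,3,4,5,6,7} D(Y)={2,3,4,5,8}: X {2,3,4,5,6,7}->{2,3,4,5,6}; V {2,3,4,5,6,7}->{2,3,4,5,6}; Y {2,3,4,5,8}->{4,5,8} => REVISION
Constraint 2 (X != Y) on D(X)={2,3,4,5,6} D(Y)={4,5,8}: no change => not a revision
Constraint 3 (V != Y) on D(V)={2,3,4,5,6} D(Y)={4,5,8}: no change => not a revision
Total revisions = 1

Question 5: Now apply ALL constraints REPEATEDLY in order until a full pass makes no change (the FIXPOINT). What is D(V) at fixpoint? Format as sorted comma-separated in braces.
Answer: {2,3,4,5,6}

Derivation:
pass 0 (initial): D(V)={2,3,4,5,6,7}
pass 1: V {2,3,4,5,6,7}->{2,3,4,5,6}; X {2,3,4,5,6,7}->{2,3,4,5,6}; Y {2,3,4,5,8}->{4,5,8}
pass 2: no change
Fixpoint after 2 passes: D(V) = {2,3,4,5,6}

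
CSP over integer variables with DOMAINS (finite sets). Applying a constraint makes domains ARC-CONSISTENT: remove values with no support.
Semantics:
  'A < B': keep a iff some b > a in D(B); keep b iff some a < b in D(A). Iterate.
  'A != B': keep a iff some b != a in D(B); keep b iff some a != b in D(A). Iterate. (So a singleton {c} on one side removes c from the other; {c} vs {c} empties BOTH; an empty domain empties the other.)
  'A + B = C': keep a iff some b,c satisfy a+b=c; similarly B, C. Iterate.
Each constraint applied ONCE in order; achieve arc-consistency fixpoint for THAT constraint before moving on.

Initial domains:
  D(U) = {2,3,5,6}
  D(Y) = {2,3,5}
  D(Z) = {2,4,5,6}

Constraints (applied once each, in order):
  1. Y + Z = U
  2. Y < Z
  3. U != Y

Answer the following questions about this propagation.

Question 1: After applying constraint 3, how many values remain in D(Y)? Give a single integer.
Answer: 2

Derivation:
Constraint 1 (Y + Z = U) on D(Y)={2,3,5} D(Z)={2,4,5,6} D(U)={2,3,5,6}: Y {2,3,5}->{2,3}; Z {2,4,5,6}->{2,4}; U {2,3,5,6}->{5,6}
Constraint 2 (Y < Z) on D(Y)={2,3} D(Z)={2,4}: Z {2,4}->{4}
Constraint 3 (U != Y) on D(U)={5,6} D(Y)={2,3}: no change
So after constraint 3: D(Y)={2,3}, size = 2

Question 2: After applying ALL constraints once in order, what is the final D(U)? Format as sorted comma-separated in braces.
Answer: {5,6}

Derivation:
Constraint 1 (Y + Z = U) on D(Y)={2,3,5} D(Z)={2,4,5,6} D(U)={2,3,5,6}: Y {2,3,5}->{2,3}; Z {2,4,5,6}->{2,4}; U {2,3,5,6}->{5,6}
Constraint 2 (Y < Z) on D(Y)={2,3} D(Z)={2,4}: Z {2,4}->{4}
Constraint 3 (U != Y) on D(U)={5,6} D(Y)={2,3}: no change
So after all 3 constraints: D(U) = {5,6}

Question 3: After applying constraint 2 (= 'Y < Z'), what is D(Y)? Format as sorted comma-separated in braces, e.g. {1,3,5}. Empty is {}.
Answer: {2,3}

Derivation:
Constraint 1 (Y + Z = U) on D(Y)={2,3,5} D(Z)={2,4,5,6} D(U)={2,3,5,6}: Y {2,3,5}->{2,3}; Z {2,4,5,6}->{2,4}; U {2,3,5,6}->{5,6}
Constraint 2 (Y < Z) on D(Y)={2,3} D(Z)={2,4}: Z {2,4}->{4}
So after constraint 2: D(Y) = {2,3}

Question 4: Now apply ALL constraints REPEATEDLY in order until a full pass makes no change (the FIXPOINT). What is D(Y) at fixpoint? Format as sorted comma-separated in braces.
Answer: {2}

Derivation:
pass 0 (initial): D(Y)={2,3,5}
pass 1: U {2,3,5,6}->{5,6}; Y {2,3,5}->{2,3}; Z {2,4,5,6}->{4}
pass 2: U {5,6}->{6}; Y {2,3}->{2}
pass 3: no change
Fixpoint after 3 passes: D(Y) = {2}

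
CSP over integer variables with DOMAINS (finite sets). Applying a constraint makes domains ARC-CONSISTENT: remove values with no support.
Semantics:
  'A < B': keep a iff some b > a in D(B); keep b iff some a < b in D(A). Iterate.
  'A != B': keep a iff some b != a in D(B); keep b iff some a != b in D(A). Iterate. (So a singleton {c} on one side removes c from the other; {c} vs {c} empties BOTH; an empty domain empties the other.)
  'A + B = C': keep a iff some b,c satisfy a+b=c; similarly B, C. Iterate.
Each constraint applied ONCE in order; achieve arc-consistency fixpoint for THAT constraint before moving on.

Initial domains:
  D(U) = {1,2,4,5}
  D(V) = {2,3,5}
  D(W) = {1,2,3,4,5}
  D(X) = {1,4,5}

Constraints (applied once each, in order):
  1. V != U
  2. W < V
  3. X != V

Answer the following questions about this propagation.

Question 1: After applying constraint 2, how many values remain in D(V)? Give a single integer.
Constraint 1 (V != U) on D(V)={2,3,5} D(U)={1,2,4,5}: no change
Constraint 2 (W < V) on D(W)={1,2,3,4,5} D(V)={2,3,5}: W {1,2,3,4,5}->{1,2,3,4}
So after constraint 2: D(V)={2,3,5}, size = 3

Answer: 3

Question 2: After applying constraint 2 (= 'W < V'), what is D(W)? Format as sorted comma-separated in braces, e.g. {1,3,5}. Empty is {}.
Answer: {1,2,3,4}

Derivation:
Constraint 1 (V != U) on D(V)={2,3,5} D(U)={1,2,4,5}: no change
Constraint 2 (W < V) on D(W)={1,2,3,4,5} D(V)={2,3,5}: W {1,2,3,4,5}->{1,2,3,4}
So after constraint 2: D(W) = {1,2,3,4}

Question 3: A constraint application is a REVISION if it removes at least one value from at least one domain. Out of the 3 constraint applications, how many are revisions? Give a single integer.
Constraint 1 (V != U) on D(V)={2,3,5} D(U)={1,2,4,5}: no change => not a revision
Constraint 2 (W < V) on D(W)={1,2,3,4,5} D(V)={2,3,5}: W {1,2,3,4,5}->{1,2,3,4} => REVISION
Constraint 3 (X != V) on D(X)={1,4,5} D(V)={2,3,5}: no change => not a revision
Total revisions = 1

Answer: 1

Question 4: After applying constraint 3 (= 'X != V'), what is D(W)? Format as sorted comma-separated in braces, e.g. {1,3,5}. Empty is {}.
Constraint 1 (V != U) on D(V)={2,3,5} D(U)={1,2,4,5}: no change
Constraint 2 (W < V) on D(W)={1,2,3,4,5} D(V)={2,3,5}: W {1,2,3,4,5}->{1,2,3,4}
Constraint 3 (X != V) on D(X)={1,4,5} D(V)={2,3,5}: no change
So after constraint 3: D(W) = {1,2,3,4}

Answer: {1,2,3,4}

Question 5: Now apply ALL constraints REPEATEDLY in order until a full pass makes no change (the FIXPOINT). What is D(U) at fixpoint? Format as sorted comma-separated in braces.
Answer: {1,2,4,5}

Derivation:
pass 0 (initial): D(U)={1,2,4,5}
pass 1: W {1,2,3,4,5}->{1,2,3,4}
pass 2: no change
Fixpoint after 2 passes: D(U) = {1,2,4,5}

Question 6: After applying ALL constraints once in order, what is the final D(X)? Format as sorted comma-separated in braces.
Constraint 1 (V != U) on D(V)={2,3,5} D(U)={1,2,4,5}: no change
Constraint 2 (W < V) on D(W)={1,2,3,4,5} D(V)={2,3,5}: W {1,2,3,4,5}->{1,2,3,4}
Constraint 3 (X != V) on D(X)={1,4,5} D(V)={2,3,5}: no change
So after all 3 constraints: D(X) = {1,4,5}

Answer: {1,4,5}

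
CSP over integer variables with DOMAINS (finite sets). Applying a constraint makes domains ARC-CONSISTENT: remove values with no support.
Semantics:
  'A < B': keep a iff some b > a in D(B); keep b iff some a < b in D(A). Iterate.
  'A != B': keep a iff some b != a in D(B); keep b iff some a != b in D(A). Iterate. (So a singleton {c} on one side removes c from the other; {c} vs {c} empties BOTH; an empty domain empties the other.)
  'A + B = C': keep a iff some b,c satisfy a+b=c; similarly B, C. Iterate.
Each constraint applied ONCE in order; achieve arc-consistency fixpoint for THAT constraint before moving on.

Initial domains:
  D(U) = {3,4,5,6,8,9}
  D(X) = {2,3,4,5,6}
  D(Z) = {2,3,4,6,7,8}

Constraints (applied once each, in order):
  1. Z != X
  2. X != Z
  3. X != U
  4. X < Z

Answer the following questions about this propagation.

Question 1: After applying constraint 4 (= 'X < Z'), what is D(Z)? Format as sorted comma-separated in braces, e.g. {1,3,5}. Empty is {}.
Answer: {3,4,6,7,8}

Derivation:
Constraint 1 (Z != X) on D(Z)={2,3,4,6,7,8} D(X)={2,3,4,5,6}: no change
Constraint 2 (X != Z) on D(X)={2,3,4,5,6} D(Z)={2,3,4,6,7,8}: no change
Constraint 3 (X != U) on D(X)={2,3,4,5,6} D(U)={3,4,5,6,8,9}: no change
Constraint 4 (X < Z) on D(X)={2,3,4,5,6} D(Z)={2,3,4,6,7,8}: Z {2,3,4,6,7,8}->{3,4,6,7,8}
So after constraint 4: D(Z) = {3,4,6,7,8}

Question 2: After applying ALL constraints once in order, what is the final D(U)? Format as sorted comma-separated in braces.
Constraint 1 (Z != X) on D(Z)={2,3,4,6,7,8} D(X)={2,3,4,5,6}: no change
Constraint 2 (X != Z) on D(X)={2,3,4,5,6} D(Z)={2,3,4,6,7,8}: no change
Constraint 3 (X != U) on D(X)={2,3,4,5,6} D(U)={3,4,5,6,8,9}: no change
Constraint 4 (X < Z) on D(X)={2,3,4,5,6} D(Z)={2,3,4,6,7,8}: Z {2,3,4,6,7,8}->{3,4,6,7,8}
So after all 4 constraints: D(U) = {3,4,5,6,8,9}

Answer: {3,4,5,6,8,9}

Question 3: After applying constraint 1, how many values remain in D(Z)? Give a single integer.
Constraint 1 (Z != X) on D(Z)={2,3,4,6,7,8} D(X)={2,3,4,5,6}: no change
So after constraint 1: D(Z)={2,3,4,6,7,8}, size = 6

Answer: 6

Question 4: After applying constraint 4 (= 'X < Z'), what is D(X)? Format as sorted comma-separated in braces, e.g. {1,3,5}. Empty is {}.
Answer: {2,3,4,5,6}

Derivation:
Constraint 1 (Z != X) on D(Z)={2,3,4,6,7,8} D(X)={2,3,4,5,6}: no change
Constraint 2 (X != Z) on D(X)={2,3,4,5,6} D(Z)={2,3,4,6,7,8}: no change
Constraint 3 (X != U) on D(X)={2,3,4,5,6} D(U)={3,4,5,6,8,9}: no change
Constraint 4 (X < Z) on D(X)={2,3,4,5,6} D(Z)={2,3,4,6,7,8}: Z {2,3,4,6,7,8}->{3,4,6,7,8}
So after constraint 4: D(X) = {2,3,4,5,6}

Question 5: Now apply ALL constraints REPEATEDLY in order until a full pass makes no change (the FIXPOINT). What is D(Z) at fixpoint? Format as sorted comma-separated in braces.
pass 0 (initial): D(Z)={2,3,4,6,7,8}
pass 1: Z {2,3,4,6,7,8}->{3,4,6,7,8}
pass 2: no change
Fixpoint after 2 passes: D(Z) = {3,4,6,7,8}

Answer: {3,4,6,7,8}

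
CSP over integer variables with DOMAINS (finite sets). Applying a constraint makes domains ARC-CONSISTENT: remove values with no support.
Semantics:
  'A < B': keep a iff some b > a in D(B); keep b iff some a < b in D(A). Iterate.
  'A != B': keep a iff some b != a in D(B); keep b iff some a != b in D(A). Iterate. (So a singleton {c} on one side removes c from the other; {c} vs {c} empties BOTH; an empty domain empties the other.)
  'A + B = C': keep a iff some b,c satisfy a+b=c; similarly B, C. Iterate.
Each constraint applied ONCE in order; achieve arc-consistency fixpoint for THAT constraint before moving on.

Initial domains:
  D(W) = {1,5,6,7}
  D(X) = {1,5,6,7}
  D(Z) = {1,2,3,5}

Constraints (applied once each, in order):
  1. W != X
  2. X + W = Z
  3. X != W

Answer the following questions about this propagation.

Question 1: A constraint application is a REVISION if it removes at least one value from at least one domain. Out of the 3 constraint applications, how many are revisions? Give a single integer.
Answer: 2

Derivation:
Constraint 1 (W != X) on D(W)={1,5,6,7} D(X)={1,5,6,7}: no change => not a revision
Constraint 2 (X + W = Z) on D(X)={1,5,6,7} D(W)={1,5,6,7} D(Z)={1,2,3,5}: X {1,5,6,7}->{1}; W {1,5,6,7}->{1}; Z {1,2,3,5}->{2} => REVISION
Constraint 3 (X != W) on D(X)={1} D(W)={1}: X {1}->{}; W {1}->{} => REVISION
Total revisions = 2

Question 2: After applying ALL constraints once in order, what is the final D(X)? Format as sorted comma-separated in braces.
Constraint 1 (W != X) on D(W)={1,5,6,7} D(X)={1,5,6,7}: no change
Constraint 2 (X + W = Z) on D(X)={1,5,6,7} D(W)={1,5,6,7} D(Z)={1,2,3,5}: X {1,5,6,7}->{1}; W {1,5,6,7}->{1}; Z {1,2,3,5}->{2}
Constraint 3 (X != W) on D(X)={1} D(W)={1}: X {1}->{}; W {1}->{}
So after all 3 constraints: D(X) = {}

Answer: {}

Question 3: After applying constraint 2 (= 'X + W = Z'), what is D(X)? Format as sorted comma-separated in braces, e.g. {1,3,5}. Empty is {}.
Constraint 1 (W != X) on D(W)={1,5,6,7} D(X)={1,5,6,7}: no change
Constraint 2 (X + W = Z) on D(X)={1,5,6,7} D(W)={1,5,6,7} D(Z)={1,2,3,5}: X {1,5,6,7}->{1}; W {1,5,6,7}->{1}; Z {1,2,3,5}->{2}
So after constraint 2: D(X) = {1}

Answer: {1}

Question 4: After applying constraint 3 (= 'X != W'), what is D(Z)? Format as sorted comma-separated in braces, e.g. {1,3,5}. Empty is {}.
Constraint 1 (W != X) on D(W)={1,5,6,7} D(X)={1,5,6,7}: no change
Constraint 2 (X + W = Z) on D(X)={1,5,6,7} D(W)={1,5,6,7} D(Z)={1,2,3,5}: X {1,5,6,7}->{1}; W {1,5,6,7}->{1}; Z {1,2,3,5}->{2}
Constraint 3 (X != W) on D(X)={1} D(W)={1}: X {1}->{}; W {1}->{}
So after constraint 3: D(Z) = {2}

Answer: {2}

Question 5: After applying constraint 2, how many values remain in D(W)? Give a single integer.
Constraint 1 (W != X) on D(W)={1,5,6,7} D(X)={1,5,6,7}: no change
Constraint 2 (X + W = Z) on D(X)={1,5,6,7} D(W)={1,5,6,7} D(Z)={1,2,3,5}: X {1,5,6,7}->{1}; W {1,5,6,7}->{1}; Z {1,2,3,5}->{2}
So after constraint 2: D(W)={1}, size = 1

Answer: 1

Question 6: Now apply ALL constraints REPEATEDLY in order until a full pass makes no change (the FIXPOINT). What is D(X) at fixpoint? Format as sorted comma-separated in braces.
pass 0 (initial): D(X)={1,5,6,7}
pass 1: W {1,5,6,7}->{}; X {1,5,6,7}->{}; Z {1,2,3,5}->{2}
pass 2: Z {2}->{}
pass 3: no change
Fixpoint after 3 passes: D(X) = {}

Answer: {}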